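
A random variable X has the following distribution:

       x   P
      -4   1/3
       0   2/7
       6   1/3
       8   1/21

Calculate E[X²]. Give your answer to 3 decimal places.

20.381

E[X²] = (1/3)·16 + (2/7)·0 + (1/3)·36 + (1/21)·64
     = 428/21 ≈ 20.381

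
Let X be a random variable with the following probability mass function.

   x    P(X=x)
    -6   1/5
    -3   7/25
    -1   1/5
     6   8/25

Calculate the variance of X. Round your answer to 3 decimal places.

21.338

E[X] = (1/5)·(-6) + (7/25)·(-3) + (1/5)·(-1) + (8/25)·6 = -8/25
E[X²] = (1/5)·36 + (7/25)·9 + (1/5)·1 + (8/25)·36 = 536/25
Var(X) = 536/25 − (-8/25)² = 13336/625 ≈ 21.338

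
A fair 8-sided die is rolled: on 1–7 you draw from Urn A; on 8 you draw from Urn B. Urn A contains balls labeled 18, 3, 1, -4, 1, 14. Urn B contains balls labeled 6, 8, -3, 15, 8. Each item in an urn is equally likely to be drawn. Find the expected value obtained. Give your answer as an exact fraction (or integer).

453/80

E[X | Urn A] = (18 + 3 + 1 − 4 + 1 + 14)/6 = 11/2
E[X | Urn B] = (6 + 8 − 3 + 15 + 8)/5 = 34/5
E[X] = (7/8)·11/2 + (1/8)·34/5 = 453/80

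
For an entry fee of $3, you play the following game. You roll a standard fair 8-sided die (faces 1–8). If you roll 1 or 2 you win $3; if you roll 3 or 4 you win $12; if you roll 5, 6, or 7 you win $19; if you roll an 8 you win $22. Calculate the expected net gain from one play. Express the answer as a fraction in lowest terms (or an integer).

E[payout] = (1/4)·3 + (1/4)·12 + (3/8)·19 + (1/8)·22 = 109/8
Expected profit = 109/8 − 3 = 85/8

85/8 dollars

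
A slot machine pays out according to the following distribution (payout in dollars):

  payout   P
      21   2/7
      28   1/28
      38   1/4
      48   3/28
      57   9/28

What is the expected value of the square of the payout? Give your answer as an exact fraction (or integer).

50573/28

E[X²] = (2/7)·441 + (1/28)·784 + (1/4)·1444 + (3/28)·2304 + (9/28)·3249
     = 50573/28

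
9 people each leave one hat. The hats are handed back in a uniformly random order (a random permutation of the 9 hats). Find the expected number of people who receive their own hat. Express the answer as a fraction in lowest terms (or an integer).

1

Let Xᵢ = 1 if person i gets their own hat. For each i, P(Xᵢ=1) = 1/9.
By linearity of expectation, E[X₁+…+X_9] = 9·(1/9) = 1.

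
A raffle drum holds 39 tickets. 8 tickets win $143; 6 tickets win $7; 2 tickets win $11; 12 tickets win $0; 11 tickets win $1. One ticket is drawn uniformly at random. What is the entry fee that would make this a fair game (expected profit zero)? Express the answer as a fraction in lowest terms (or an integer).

E[payout] = (8/39)·143 + (6/39)·7 + (2/39)·11 + (12/39)·0 + (11/39)·1 = 1219/39
Fair fee = E[payout] = 1219/39

1219/39 dollars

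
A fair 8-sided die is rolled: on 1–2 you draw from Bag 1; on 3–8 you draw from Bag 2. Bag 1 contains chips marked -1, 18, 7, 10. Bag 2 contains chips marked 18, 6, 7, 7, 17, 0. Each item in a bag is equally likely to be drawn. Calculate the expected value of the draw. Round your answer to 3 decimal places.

9.000

E[X | Bag 1] = (-1 + 18 + 7 + 10)/4 = 17/2
E[X | Bag 2] = (18 + 6 + 7 + 7 + 17 + 0)/6 = 55/6
E[X] = (1/4)·17/2 + (3/4)·55/6 = 9 ≈ 9.000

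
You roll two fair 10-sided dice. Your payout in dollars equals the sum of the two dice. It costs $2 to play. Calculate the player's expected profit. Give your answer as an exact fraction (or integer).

Distribution of the sum of the two dice: 2 w.p. 1/100, 3 w.p. 1/50, 4 w.p. 3/100, 5 w.p. 1/25, 6 w.p. 1/20, 7 w.p. 3/50, …
E[payout] = (1/100)·2 + (1/50)·3 + (3/100)·4 + (1/25)·5 + (1/20)·6 + (3/50)·7 + (7/100)·8 + (2/25)·9 + (9/100)·10 + (1/10)·11 + (9/100)·12 + (2/25)·13 + (7/100)·14 + (3/50)·15 + (1/20)·16 + (1/25)·17 + (3/100)·18 + (1/50)·19 + (1/100)·20 = 11
Expected profit = 11 − 2 = 9

$9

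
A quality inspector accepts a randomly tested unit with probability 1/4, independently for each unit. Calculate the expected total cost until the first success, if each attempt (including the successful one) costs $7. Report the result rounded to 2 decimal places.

$28.00

E[#attempts] = 1/p = 4; E[cost] = 7·4 = 28.
≈ 28.00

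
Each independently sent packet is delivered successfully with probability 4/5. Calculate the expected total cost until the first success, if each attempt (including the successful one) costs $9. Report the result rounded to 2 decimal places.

E[#attempts] = 1/p = 5/4; E[cost] = 9·5/4 = 45/4.
≈ 11.25

$11.25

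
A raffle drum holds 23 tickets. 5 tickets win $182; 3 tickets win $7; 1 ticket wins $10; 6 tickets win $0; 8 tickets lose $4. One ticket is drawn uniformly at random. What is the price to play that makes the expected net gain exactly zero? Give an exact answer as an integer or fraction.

909/23 dollars

E[payout] = (5/23)·182 + (3/23)·7 + (1/23)·10 + (6/23)·0 + (8/23)·(-4) = 909/23
Fair fee = E[payout] = 909/23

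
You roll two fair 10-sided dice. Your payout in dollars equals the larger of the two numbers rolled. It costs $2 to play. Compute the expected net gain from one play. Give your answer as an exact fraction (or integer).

Distribution of the larger of the two numbers rolled: 1 w.p. 1/100, 2 w.p. 3/100, 3 w.p. 1/20, 4 w.p. 7/100, 5 w.p. 9/100, 6 w.p. 11/100, …
E[payout] = (1/100)·1 + (3/100)·2 + (1/20)·3 + (7/100)·4 + (9/100)·5 + (11/100)·6 + (13/100)·7 + (3/20)·8 + (17/100)·9 + (19/100)·10 = 143/20
Expected profit = 143/20 − 2 = 103/20

103/20 dollars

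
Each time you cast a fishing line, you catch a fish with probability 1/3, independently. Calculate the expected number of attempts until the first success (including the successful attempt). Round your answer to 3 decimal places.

For a geometric distribution, E[trials] = 1/p = 1/(1/3) = 3.
≈ 3.000

3.000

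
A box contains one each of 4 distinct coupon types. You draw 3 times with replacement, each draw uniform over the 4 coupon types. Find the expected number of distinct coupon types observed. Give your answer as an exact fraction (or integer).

37/16

Let Xⱼ=1 if type j appears at least once. P(Xⱼ=1) = 1 − ((4−1)/4)^3 = 37/64.
E[#distinct] = 4·37/64 = 37/16.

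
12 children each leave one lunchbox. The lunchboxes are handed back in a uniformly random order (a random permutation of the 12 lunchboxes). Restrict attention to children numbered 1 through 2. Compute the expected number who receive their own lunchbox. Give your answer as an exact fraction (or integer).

1/6

Let Xᵢ = 1 if person i gets their own lunchbox. For each i, P(Xᵢ=1) = 1/12.
By linearity of expectation, E[X₁+…+X_2] = 2·(1/12) = 1/6.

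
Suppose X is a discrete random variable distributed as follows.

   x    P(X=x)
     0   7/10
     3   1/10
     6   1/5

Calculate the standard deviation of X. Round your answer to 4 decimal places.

E[X] = 3/2, E[X²] = 81/10
Var(X) = E[X²] − (E[X])² = 81/10 − 9/4 = 117/20
SD(X) = √(117/20) ≈ 2.4187

2.4187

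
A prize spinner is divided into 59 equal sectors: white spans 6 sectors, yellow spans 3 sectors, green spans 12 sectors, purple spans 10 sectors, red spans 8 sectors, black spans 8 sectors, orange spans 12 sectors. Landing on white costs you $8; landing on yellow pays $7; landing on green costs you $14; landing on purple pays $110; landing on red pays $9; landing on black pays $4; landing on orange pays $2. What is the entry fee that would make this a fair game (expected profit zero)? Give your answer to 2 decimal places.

E[payout] = (6/59)·(-8) + (3/59)·7 + (12/59)·(-14) + (10/59)·110 + (8/59)·9 + (8/59)·4 + (12/59)·2 = 1033/59
Fair fee = E[payout] = 1033/59 ≈ $17.51

$17.51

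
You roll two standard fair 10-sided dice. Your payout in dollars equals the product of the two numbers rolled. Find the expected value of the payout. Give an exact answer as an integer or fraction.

Distribution of the product of the two numbers rolled: 1 w.p. 1/100, 2 w.p. 1/50, 3 w.p. 1/50, 4 w.p. 3/100, 5 w.p. 1/50, 6 w.p. 1/25, …
E[payout] = (1/100)·1 + (1/50)·2 + (1/50)·3 + (3/100)·4 + (1/50)·5 + (1/25)·6 + (1/50)·7 + (1/25)·8 + (3/100)·9 + (1/25)·10 + (1/25)·12 + (1/50)·14 + (1/50)·15 + (3/100)·16 + (1/25)·18 + (1/25)·20 + (1/50)·21 + (1/25)·24 + (1/100)·25 + (1/50)·27 + (1/50)·28 + (1/25)·30 + (1/50)·32 + (1/50)·35 + (3/100)·36 + (1/25)·40 + (1/50)·42 + (1/50)·45 + (1/50)·48 + (1/100)·49 + (1/50)·50 + (1/50)·54 + (1/50)·56 + (1/50)·60 + (1/50)·63 + (1/100)·64 + (1/50)·70 + (1/50)·72 + (1/50)·80 + (1/100)·81 + (1/50)·90 + (1/100)·100 = 121/4

121/4 dollars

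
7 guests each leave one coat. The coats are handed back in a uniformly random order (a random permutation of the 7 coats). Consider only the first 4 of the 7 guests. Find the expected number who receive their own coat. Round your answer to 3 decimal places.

Let Xᵢ = 1 if person i gets their own coat. For each i, P(Xᵢ=1) = 1/7.
By linearity of expectation, E[X₁+…+X_4] = 4·(1/7) = 4/7.
≈ 0.571

0.571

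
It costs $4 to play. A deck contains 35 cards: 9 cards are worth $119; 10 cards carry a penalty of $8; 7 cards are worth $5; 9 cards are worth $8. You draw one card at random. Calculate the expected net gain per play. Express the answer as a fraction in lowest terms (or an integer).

E[payout] = (9/35)·119 + (10/35)·(-8) + (7/35)·5 + (9/35)·8 = 1098/35
Expected profit = 1098/35 − 4 = 958/35

958/35 dollars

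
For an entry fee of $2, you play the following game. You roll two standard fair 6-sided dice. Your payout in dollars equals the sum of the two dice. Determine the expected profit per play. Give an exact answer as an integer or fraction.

Distribution of the sum of the two dice: 2 w.p. 1/36, 3 w.p. 1/18, 4 w.p. 1/12, 5 w.p. 1/9, 6 w.p. 5/36, 7 w.p. 1/6, …
E[payout] = (1/36)·2 + (1/18)·3 + (1/12)·4 + (1/9)·5 + (5/36)·6 + (1/6)·7 + (5/36)·8 + (1/9)·9 + (1/12)·10 + (1/18)·11 + (1/36)·12 = 7
Expected profit = 7 − 2 = 5

$5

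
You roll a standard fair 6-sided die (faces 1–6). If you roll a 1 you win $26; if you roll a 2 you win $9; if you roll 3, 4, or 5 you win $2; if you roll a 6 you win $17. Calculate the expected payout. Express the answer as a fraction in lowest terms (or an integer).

E[payout] = (1/2)·2 + (1/6)·9 + (1/6)·17 + (1/6)·26 = 29/3

29/3 dollars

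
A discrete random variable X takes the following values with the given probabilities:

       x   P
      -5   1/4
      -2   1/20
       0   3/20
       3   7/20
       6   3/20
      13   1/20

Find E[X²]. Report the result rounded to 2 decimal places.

23.45

E[X²] = (1/4)·25 + (1/20)·4 + (3/20)·0 + (7/20)·9 + (3/20)·36 + (1/20)·169
     = 469/20 ≈ 23.45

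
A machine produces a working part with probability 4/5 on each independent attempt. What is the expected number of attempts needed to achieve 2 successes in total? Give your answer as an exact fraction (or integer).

By linearity (sum of 2 independent geometric waits), E[trials] = 2/p = 2/(4/5) = 5/2.

5/2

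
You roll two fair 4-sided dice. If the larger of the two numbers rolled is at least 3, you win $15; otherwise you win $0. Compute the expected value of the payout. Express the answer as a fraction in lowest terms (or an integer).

45/4 dollars

E[payout] = (1/4)·0 + (3/4)·15 = 45/4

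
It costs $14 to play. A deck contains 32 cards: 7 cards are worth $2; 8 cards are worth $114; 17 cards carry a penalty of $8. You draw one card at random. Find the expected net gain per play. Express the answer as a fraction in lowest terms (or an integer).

E[payout] = (7/32)·2 + (8/32)·114 + (17/32)·(-8) = 395/16
Expected profit = 395/16 − 14 = 171/16

171/16 dollars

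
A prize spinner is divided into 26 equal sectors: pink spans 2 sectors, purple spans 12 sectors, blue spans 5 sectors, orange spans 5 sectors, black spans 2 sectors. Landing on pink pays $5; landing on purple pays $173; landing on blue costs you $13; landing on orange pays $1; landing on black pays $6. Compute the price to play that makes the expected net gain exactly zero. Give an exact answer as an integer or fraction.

1019/13 dollars

E[payout] = (2/26)·5 + (12/26)·173 + (5/26)·(-13) + (5/26)·1 + (2/26)·6 = 1019/13
Fair fee = E[payout] = 1019/13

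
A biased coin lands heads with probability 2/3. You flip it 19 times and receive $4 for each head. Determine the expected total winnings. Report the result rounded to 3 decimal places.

$50.667

E[#heads] = 19·2/3 = 38/3 (linearity over flips).
E[winnings] = 4·38/3 = 152/3.
≈ 50.667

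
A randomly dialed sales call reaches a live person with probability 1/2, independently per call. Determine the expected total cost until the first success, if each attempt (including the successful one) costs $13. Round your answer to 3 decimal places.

$26.000

E[#attempts] = 1/p = 2; E[cost] = 13·2 = 26.
≈ 26.000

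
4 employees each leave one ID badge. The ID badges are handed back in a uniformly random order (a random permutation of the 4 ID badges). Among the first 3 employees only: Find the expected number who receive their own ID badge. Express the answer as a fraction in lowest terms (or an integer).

Let Xᵢ = 1 if person i gets their own ID badge. For each i, P(Xᵢ=1) = 1/4.
By linearity of expectation, E[X₁+…+X_3] = 3·(1/4) = 3/4.

3/4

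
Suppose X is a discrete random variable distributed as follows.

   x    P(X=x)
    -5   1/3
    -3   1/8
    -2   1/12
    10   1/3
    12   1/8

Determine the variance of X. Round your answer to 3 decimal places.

54.234

E[X] = (1/3)·(-5) + (1/8)·(-3) + (1/12)·(-2) + (1/3)·10 + (1/8)·12 = 21/8
E[X²] = (1/3)·25 + (1/8)·9 + (1/12)·4 + (1/3)·100 + (1/8)·144 = 489/8
Var(X) = 489/8 − (21/8)² = 3471/64 ≈ 54.234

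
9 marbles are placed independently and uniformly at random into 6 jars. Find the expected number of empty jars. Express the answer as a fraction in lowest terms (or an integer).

1953125/1679616

Let Xⱼ=1 if jar j is empty. P(Xⱼ=1) = ((6-1)/6)^9 = 1953125/10077696.
By linearity, E[#empty] = 6·1953125/10077696 = 1953125/1679616.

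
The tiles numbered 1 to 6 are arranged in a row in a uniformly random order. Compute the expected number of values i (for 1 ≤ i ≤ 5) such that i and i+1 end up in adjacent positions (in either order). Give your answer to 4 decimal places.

1.6667

For each i ∈ {1,…,5}, let Xᵢ = 1 if i and i+1 are adjacent. P(Xᵢ=1) = 2·(6−1)!/6! = 2/6.
By linearity, E[ΣXᵢ] = (5)·(2/6) = 5/3.
≈ 1.6667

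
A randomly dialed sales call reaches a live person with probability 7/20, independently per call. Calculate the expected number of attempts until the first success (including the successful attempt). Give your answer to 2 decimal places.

For a geometric distribution, E[trials] = 1/p = 1/(7/20) = 20/7.
≈ 2.86

2.86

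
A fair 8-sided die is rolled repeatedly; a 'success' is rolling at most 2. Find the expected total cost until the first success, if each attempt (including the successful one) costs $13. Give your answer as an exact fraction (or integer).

E[#attempts] = 1/p = 4; E[cost] = 13·4 = 52.

$52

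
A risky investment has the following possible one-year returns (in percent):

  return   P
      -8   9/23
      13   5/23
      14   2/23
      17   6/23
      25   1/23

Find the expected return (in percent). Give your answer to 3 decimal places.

6.435

E[X] = (9/23)·(-8) + (5/23)·13 + (2/23)·14 + (6/23)·17 + (1/23)·25
     = 148/23 ≈ 6.435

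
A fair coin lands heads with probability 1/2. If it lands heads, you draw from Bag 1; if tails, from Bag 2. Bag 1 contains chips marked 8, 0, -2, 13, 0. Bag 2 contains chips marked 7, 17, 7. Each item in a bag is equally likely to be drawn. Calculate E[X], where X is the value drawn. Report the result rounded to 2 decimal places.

E[X | Bag 1] = (8 + 0 − 2 + 13 + 0)/5 = 19/5
E[X | Bag 2] = (7 + 17 + 7)/3 = 31/3
E[X] = (1/2)·19/5 + (1/2)·31/3 = 106/15 ≈ 7.07

7.07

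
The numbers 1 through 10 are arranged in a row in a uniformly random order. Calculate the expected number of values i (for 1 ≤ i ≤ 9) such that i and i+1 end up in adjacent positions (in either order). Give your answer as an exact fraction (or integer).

9/5

For each i ∈ {1,…,9}, let Xᵢ = 1 if i and i+1 are adjacent. P(Xᵢ=1) = 2·(10−1)!/10! = 2/10.
By linearity, E[ΣXᵢ] = (9)·(2/10) = 9/5.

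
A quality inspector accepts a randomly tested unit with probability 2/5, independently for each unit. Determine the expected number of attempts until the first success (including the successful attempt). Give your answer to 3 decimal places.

For a geometric distribution, E[trials] = 1/p = 1/(2/5) = 5/2.
≈ 2.500

2.500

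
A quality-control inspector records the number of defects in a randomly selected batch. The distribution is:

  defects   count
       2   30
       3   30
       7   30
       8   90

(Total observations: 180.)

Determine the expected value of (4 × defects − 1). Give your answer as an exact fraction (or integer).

Total = 180, so P(defects=2) = 30/180, etc.
E[4x-1] = (1/6)·7 + (1/6)·11 + (1/6)·27 + (1/2)·31
     = 23

23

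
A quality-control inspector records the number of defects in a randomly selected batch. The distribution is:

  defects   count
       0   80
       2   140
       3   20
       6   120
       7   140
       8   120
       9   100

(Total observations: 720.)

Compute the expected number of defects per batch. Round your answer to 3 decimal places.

Total = 720, so P(defects=0) = 80/720, etc.
E[X] = (1/9)·0 + (7/36)·2 + (1/36)·3 + (1/6)·6 + (7/36)·7 + (1/6)·8 + (5/36)·9
     = 65/12 ≈ 5.417

5.417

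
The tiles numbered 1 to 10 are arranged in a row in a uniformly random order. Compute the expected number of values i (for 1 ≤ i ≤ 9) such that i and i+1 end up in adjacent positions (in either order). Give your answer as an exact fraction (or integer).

For each i ∈ {1,…,9}, let Xᵢ = 1 if i and i+1 are adjacent. P(Xᵢ=1) = 2·(10−1)!/10! = 2/10.
By linearity, E[ΣXᵢ] = (9)·(2/10) = 9/5.

9/5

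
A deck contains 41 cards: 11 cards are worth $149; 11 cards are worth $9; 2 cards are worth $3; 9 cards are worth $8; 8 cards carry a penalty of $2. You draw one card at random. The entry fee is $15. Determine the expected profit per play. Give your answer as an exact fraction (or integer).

E[payout] = (11/41)·149 + (11/41)·9 + (2/41)·3 + (9/41)·8 + (8/41)·(-2) = 1800/41
Expected profit = 1800/41 − 15 = 1185/41

1185/41 dollars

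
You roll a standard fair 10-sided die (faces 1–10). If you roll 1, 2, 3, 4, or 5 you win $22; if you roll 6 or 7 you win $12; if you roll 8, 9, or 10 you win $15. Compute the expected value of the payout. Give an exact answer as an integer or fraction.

179/10 dollars

E[payout] = (1/5)·12 + (3/10)·15 + (1/2)·22 = 179/10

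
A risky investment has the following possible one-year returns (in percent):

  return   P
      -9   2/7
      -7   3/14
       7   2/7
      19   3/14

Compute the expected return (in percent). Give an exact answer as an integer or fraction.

E[X] = (2/7)·(-9) + (3/14)·(-7) + (2/7)·7 + (3/14)·19
     = 2

2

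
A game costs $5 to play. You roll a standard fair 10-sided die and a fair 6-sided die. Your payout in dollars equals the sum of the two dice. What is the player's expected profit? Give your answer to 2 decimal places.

Distribution of the sum of the two dice: 2 w.p. 1/60, 3 w.p. 1/30, 4 w.p. 1/20, 5 w.p. 1/15, 6 w.p. 1/12, 7 w.p. 1/10, …
E[payout] = (1/60)·2 + (1/30)·3 + (1/20)·4 + (1/15)·5 + (1/12)·6 + (1/10)·7 + (1/10)·8 + (1/10)·9 + (1/10)·10 + (1/10)·11 + (1/12)·12 + (1/15)·13 + (1/20)·14 + (1/30)·15 + (1/60)·16 = 9
Expected profit = 9 − 5 = 4 ≈ $4.00

$4.00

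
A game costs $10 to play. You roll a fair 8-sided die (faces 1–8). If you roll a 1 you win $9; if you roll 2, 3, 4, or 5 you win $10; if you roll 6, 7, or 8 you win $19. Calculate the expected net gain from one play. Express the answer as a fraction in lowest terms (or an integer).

E[payout] = (1/8)·9 + (1/2)·10 + (3/8)·19 = 53/4
Expected profit = 53/4 − 10 = 13/4

13/4 dollars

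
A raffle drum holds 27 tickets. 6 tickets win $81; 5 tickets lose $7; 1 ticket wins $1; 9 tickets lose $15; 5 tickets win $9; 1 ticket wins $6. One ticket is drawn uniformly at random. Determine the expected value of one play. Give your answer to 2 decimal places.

$13.63

E[payout] = (6/27)·81 + (5/27)·(-7) + (1/27)·1 + (9/27)·(-15) + (5/27)·9 + (1/27)·6 = 368/27
≈ $13.63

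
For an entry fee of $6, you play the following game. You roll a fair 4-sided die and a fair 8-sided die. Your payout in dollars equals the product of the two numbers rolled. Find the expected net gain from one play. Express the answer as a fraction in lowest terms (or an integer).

21/4 dollars

Distribution of the product of the two numbers rolled: 1 w.p. 1/32, 2 w.p. 1/16, 3 w.p. 1/16, 4 w.p. 3/32, 5 w.p. 1/32, 6 w.p. 3/32, …
E[payout] = (1/32)·1 + (1/16)·2 + (1/16)·3 + (3/32)·4 + (1/32)·5 + (3/32)·6 + (1/32)·7 + (3/32)·8 + (1/32)·9 + (1/32)·10 + (3/32)·12 + (1/32)·14 + (1/32)·15 + (1/16)·16 + (1/32)·18 + (1/32)·20 + (1/32)·21 + (1/16)·24 + (1/32)·28 + (1/32)·32 = 45/4
Expected profit = 45/4 − 6 = 21/4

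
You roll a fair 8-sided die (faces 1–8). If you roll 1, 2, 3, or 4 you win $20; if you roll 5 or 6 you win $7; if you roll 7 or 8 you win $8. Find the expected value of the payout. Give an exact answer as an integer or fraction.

E[payout] = (1/4)·7 + (1/4)·8 + (1/2)·20 = 55/4

55/4 dollars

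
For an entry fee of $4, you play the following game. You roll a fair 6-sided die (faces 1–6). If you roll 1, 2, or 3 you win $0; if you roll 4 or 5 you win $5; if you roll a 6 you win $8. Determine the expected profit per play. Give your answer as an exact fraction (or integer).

E[payout] = (1/2)·0 + (1/3)·5 + (1/6)·8 = 3
Expected profit = 3 − 4 = -1

-$1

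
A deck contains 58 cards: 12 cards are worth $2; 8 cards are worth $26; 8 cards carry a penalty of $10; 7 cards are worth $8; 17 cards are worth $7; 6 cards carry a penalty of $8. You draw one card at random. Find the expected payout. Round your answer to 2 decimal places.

E[payout] = (12/58)·2 + (8/58)·26 + (8/58)·(-10) + (7/58)·8 + (17/58)·7 + (6/58)·(-8) = 279/58
≈ $4.81

$4.81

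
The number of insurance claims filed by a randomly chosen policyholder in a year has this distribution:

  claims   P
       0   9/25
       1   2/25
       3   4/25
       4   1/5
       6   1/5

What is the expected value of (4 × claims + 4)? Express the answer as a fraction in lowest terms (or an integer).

E[4x+4] = (9/25)·4 + (2/25)·8 + (4/25)·16 + (1/5)·20 + (1/5)·28
     = 356/25

356/25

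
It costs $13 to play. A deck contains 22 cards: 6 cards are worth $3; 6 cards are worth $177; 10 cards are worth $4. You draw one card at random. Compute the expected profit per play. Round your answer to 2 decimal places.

$37.91

E[payout] = (6/22)·3 + (6/22)·177 + (10/22)·4 = 560/11
Expected profit = 560/11 − 13 = 417/11 ≈ $37.91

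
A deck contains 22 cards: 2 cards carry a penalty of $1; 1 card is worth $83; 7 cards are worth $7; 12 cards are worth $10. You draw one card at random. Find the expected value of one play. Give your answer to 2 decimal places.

E[payout] = (2/22)·(-1) + (1/22)·83 + (7/22)·7 + (12/22)·10 = 125/11
≈ $11.36

$11.36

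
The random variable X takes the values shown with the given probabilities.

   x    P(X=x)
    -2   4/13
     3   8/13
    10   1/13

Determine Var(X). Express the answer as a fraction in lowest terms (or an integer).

E[X] = (4/13)·(-2) + (8/13)·3 + (1/13)·10 = 2
E[X²] = (4/13)·4 + (8/13)·9 + (1/13)·100 = 188/13
Var(X) = 188/13 − (2)² = 136/13

136/13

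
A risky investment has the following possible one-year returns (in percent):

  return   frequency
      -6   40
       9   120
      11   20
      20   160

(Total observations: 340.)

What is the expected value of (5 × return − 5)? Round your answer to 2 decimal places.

Total = 340, so P(return=-6) = 40/340, etc.
E[5x-5] = (2/17)·(-35) + (6/17)·40 + (1/17)·50 + (8/17)·95
     = 980/17 ≈ 57.65

57.65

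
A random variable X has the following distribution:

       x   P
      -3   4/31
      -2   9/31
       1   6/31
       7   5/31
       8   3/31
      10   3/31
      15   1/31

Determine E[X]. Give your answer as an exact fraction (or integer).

80/31

E[X] = (4/31)·(-3) + (9/31)·(-2) + (6/31)·1 + (5/31)·7 + (3/31)·8 + (3/31)·10 + (1/31)·15
     = 80/31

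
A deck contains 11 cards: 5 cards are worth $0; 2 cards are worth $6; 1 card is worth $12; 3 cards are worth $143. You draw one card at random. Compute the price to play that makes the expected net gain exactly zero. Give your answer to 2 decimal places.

$41.18

E[payout] = (5/11)·0 + (2/11)·6 + (1/11)·12 + (3/11)·143 = 453/11
Fair fee = E[payout] = 453/11 ≈ $41.18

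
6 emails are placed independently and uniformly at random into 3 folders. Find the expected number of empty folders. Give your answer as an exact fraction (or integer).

Let Xⱼ=1 if folder j is empty. P(Xⱼ=1) = ((3-1)/3)^6 = 64/729.
By linearity, E[#empty] = 3·64/729 = 64/243.

64/243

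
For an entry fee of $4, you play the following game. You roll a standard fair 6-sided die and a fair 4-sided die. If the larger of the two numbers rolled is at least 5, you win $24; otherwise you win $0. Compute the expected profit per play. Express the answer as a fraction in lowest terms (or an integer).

$4

E[payout] = (2/3)·0 + (1/3)·24 = 8
Expected profit = 8 − 4 = 4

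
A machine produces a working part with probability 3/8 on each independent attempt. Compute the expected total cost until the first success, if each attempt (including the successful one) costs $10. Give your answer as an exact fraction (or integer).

80/3 dollars

E[#attempts] = 1/p = 8/3; E[cost] = 10·8/3 = 80/3.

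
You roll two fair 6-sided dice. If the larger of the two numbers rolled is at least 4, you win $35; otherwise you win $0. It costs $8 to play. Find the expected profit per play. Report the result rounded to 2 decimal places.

$18.25

E[payout] = (1/4)·0 + (3/4)·35 = 105/4
Expected profit = 105/4 − 8 = 73/4 ≈ $18.25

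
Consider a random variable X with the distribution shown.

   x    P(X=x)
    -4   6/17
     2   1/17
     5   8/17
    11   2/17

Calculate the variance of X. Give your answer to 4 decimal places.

E[X] = (6/17)·(-4) + (1/17)·2 + (8/17)·5 + (2/17)·11 = 40/17
E[X²] = (6/17)·16 + (1/17)·4 + (8/17)·25 + (2/17)·121 = 542/17
Var(X) = 542/17 − (40/17)² = 7614/289 ≈ 26.3460

26.3460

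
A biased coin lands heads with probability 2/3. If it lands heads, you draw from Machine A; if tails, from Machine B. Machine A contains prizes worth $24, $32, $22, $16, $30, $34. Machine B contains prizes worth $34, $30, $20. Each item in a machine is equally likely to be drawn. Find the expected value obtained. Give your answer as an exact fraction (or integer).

242/9 dollars

E[X | Machine A] = (24 + 32 + 22 + 16 + 30 + 34)/6 = 79/3
E[X | Machine B] = (34 + 30 + 20)/3 = 28
E[X] = (2/3)·79/3 + (1/3)·28 = 242/9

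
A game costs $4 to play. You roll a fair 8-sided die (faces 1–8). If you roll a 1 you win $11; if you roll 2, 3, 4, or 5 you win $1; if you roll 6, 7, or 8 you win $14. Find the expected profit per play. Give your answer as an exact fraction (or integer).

25/8 dollars

E[payout] = (1/2)·1 + (1/8)·11 + (3/8)·14 = 57/8
Expected profit = 57/8 − 4 = 25/8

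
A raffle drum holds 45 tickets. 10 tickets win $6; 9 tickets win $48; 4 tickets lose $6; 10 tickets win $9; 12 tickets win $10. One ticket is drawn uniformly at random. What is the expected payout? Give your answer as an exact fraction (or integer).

E[payout] = (10/45)·6 + (9/45)·48 + (4/45)·(-6) + (10/45)·9 + (12/45)·10 = 226/15

226/15 dollars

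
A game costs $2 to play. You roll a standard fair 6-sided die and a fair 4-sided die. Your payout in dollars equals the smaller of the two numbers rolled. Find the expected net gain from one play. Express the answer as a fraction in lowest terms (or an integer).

Distribution of the smaller of the two numbers rolled: 1 w.p. 3/8, 2 w.p. 7/24, 3 w.p. 5/24, 4 w.p. 1/8
E[payout] = (3/8)·1 + (7/24)·2 + (5/24)·3 + (1/8)·4 = 25/12
Expected profit = 25/12 − 2 = 1/12

1/12 dollars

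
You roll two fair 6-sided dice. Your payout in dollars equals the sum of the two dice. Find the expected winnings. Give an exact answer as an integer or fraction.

$7

Distribution of the sum of the two dice: 2 w.p. 1/36, 3 w.p. 1/18, 4 w.p. 1/12, 5 w.p. 1/9, 6 w.p. 5/36, 7 w.p. 1/6, …
E[payout] = (1/36)·2 + (1/18)·3 + (1/12)·4 + (1/9)·5 + (5/36)·6 + (1/6)·7 + (5/36)·8 + (1/9)·9 + (1/12)·10 + (1/18)·11 + (1/36)·12 = 7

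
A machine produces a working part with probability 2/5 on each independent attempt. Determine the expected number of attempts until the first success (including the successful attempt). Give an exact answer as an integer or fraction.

For a geometric distribution, E[trials] = 1/p = 1/(2/5) = 5/2.

5/2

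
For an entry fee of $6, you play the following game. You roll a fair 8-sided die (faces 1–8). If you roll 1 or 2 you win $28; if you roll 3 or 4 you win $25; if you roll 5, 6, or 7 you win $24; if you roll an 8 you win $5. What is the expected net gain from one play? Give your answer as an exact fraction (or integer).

135/8 dollars

E[payout] = (1/8)·5 + (3/8)·24 + (1/4)·25 + (1/4)·28 = 183/8
Expected profit = 183/8 − 6 = 135/8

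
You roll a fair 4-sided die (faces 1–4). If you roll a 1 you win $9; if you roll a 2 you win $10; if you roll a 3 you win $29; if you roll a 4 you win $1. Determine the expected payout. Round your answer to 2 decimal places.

$12.25

E[payout] = (1/4)·1 + (1/4)·9 + (1/4)·10 + (1/4)·29 = 49/4
≈ $12.25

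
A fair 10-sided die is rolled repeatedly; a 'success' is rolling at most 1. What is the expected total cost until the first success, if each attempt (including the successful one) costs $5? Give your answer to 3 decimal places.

$50.000

E[#attempts] = 1/p = 10; E[cost] = 5·10 = 50.
≈ 50.000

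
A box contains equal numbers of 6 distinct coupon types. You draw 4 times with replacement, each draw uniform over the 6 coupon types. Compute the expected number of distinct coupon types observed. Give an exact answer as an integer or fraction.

Let Xⱼ=1 if type j appears at least once. P(Xⱼ=1) = 1 − ((6−1)/6)^4 = 671/1296.
E[#distinct] = 6·671/1296 = 671/216.

671/216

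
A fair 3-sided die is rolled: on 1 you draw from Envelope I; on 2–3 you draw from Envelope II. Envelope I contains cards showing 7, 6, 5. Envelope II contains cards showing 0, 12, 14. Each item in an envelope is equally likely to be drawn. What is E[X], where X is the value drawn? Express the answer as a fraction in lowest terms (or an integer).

E[X | Envelope I] = (7 + 6 + 5)/3 = 6
E[X | Envelope II] = (0 + 12 + 14)/3 = 26/3
E[X] = (1/3)·6 + (2/3)·26/3 = 70/9

70/9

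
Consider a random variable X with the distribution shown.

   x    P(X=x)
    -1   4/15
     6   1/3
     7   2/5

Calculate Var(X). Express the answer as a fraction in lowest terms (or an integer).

2546/225

E[X] = (4/15)·(-1) + (1/3)·6 + (2/5)·7 = 68/15
E[X²] = (4/15)·1 + (1/3)·36 + (2/5)·49 = 478/15
Var(X) = 478/15 − (68/15)² = 2546/225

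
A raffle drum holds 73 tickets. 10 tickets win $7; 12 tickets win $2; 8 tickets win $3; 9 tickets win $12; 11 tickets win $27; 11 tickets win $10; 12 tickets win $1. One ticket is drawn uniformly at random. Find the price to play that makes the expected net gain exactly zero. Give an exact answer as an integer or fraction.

645/73 dollars

E[payout] = (10/73)·7 + (12/73)·2 + (8/73)·3 + (9/73)·12 + (11/73)·27 + (11/73)·10 + (12/73)·1 = 645/73
Fair fee = E[payout] = 645/73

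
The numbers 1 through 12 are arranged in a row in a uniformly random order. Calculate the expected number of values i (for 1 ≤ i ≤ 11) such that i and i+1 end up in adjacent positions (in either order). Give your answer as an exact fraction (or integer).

11/6

For each i ∈ {1,…,11}, let Xᵢ = 1 if i and i+1 are adjacent. P(Xᵢ=1) = 2·(12−1)!/12! = 2/12.
By linearity, E[ΣXᵢ] = (11)·(2/12) = 11/6.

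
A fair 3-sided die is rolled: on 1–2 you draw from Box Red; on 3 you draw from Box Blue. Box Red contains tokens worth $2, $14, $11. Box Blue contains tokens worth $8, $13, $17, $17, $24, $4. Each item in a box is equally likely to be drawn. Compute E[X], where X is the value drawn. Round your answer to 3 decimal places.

E[X | Box Red] = (2 + 14 + 11)/3 = 9
E[X | Box Blue] = (8 + 13 + 17 + 17 + 24 + 4)/6 = 83/6
E[X] = (2/3)·9 + (1/3)·83/6 = 191/18 ≈ 10.611

$10.611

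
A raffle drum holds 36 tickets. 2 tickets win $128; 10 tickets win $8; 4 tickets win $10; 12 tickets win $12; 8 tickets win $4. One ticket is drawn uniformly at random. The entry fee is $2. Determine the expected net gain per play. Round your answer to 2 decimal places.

E[payout] = (2/36)·128 + (10/36)·8 + (4/36)·10 + (12/36)·12 + (8/36)·4 = 46/3
Expected profit = 46/3 − 2 = 40/3 ≈ $13.33

$13.33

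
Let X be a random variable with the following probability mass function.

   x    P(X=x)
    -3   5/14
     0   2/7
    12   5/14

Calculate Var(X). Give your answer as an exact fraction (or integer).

8685/196

E[X] = (5/14)·(-3) + (2/7)·0 + (5/14)·12 = 45/14
E[X²] = (5/14)·9 + (2/7)·0 + (5/14)·144 = 765/14
Var(X) = 765/14 − (45/14)² = 8685/196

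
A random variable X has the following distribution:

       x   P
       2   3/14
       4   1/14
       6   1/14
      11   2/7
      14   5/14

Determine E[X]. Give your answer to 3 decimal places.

9.286

E[X] = (3/14)·2 + (1/14)·4 + (1/14)·6 + (2/7)·11 + (5/14)·14
     = 65/7 ≈ 9.286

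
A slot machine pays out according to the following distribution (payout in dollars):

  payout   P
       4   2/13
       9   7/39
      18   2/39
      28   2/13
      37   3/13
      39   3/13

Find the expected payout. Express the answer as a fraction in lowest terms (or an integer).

$25

E[X] = (2/13)·4 + (7/39)·9 + (2/39)·18 + (2/13)·28 + (3/13)·37 + (3/13)·39
     = 25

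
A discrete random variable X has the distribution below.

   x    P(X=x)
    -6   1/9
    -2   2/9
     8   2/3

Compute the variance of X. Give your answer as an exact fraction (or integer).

E[X] = (1/9)·(-6) + (2/9)·(-2) + (2/3)·8 = 38/9
E[X²] = (1/9)·36 + (2/9)·4 + (2/3)·64 = 428/9
Var(X) = 428/9 − (38/9)² = 2408/81

2408/81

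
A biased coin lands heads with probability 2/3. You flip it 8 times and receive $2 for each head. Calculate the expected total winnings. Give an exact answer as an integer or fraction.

E[#heads] = 8·2/3 = 16/3 (linearity over flips).
E[winnings] = 2·16/3 = 32/3.

32/3 dollars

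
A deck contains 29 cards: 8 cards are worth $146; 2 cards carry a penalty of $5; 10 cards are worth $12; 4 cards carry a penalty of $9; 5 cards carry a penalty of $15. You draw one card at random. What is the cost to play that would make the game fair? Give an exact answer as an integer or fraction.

1167/29 dollars

E[payout] = (8/29)·146 + (2/29)·(-5) + (10/29)·12 + (4/29)·(-9) + (5/29)·(-15) = 1167/29
Fair fee = E[payout] = 1167/29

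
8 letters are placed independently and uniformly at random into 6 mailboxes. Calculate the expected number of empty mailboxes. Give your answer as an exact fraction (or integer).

Let Xⱼ=1 if mailbox j is empty. P(Xⱼ=1) = ((6-1)/6)^8 = 390625/1679616.
By linearity, E[#empty] = 6·390625/1679616 = 390625/279936.

390625/279936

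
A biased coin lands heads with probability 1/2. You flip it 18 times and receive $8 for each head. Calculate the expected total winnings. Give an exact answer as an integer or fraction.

$72

E[#heads] = 18·1/2 = 9 (linearity over flips).
E[winnings] = 8·9 = 72.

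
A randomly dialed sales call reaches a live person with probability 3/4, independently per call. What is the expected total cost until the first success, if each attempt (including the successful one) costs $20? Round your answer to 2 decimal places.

$26.67

E[#attempts] = 1/p = 4/3; E[cost] = 20·4/3 = 80/3.
≈ 26.67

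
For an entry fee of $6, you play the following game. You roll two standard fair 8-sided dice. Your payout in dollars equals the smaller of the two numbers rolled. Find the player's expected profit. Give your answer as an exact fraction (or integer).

-45/16 dollars

Distribution of the smaller of the two numbers rolled: 1 w.p. 15/64, 2 w.p. 13/64, 3 w.p. 11/64, 4 w.p. 9/64, 5 w.p. 7/64, 6 w.p. 5/64, …
E[payout] = (15/64)·1 + (13/64)·2 + (11/64)·3 + (9/64)·4 + (7/64)·5 + (5/64)·6 + (3/64)·7 + (1/64)·8 = 51/16
Expected profit = 51/16 − 6 = -45/16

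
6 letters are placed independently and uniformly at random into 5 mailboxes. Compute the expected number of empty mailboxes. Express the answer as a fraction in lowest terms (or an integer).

Let Xⱼ=1 if mailbox j is empty. P(Xⱼ=1) = ((5-1)/5)^6 = 4096/15625.
By linearity, E[#empty] = 5·4096/15625 = 4096/3125.

4096/3125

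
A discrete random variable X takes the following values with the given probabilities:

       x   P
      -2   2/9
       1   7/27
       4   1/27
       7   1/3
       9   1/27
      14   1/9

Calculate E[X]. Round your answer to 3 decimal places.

4.185

E[X] = (2/9)·(-2) + (7/27)·1 + (1/27)·4 + (1/3)·7 + (1/27)·9 + (1/9)·14
     = 113/27 ≈ 4.185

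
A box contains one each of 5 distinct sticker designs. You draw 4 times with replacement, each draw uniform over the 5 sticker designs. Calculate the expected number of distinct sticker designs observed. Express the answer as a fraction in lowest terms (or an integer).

Let Xⱼ=1 if type j appears at least once. P(Xⱼ=1) = 1 − ((5−1)/5)^4 = 369/625.
E[#distinct] = 5·369/625 = 369/125.

369/125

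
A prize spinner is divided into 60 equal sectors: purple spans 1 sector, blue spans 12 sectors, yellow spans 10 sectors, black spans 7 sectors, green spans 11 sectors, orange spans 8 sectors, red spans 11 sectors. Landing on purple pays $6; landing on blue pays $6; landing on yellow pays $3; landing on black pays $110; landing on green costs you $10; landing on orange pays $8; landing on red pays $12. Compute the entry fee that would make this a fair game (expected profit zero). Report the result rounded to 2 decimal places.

$16.07

E[payout] = (1/60)·6 + (12/60)·6 + (10/60)·3 + (7/60)·110 + (11/60)·(-10) + (8/60)·8 + (11/60)·12 = 241/15
Fair fee = E[payout] = 241/15 ≈ $16.07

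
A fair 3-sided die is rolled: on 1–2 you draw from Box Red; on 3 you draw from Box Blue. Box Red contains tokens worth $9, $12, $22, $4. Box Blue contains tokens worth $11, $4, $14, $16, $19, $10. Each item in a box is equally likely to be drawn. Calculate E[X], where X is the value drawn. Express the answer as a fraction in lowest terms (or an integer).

215/18 dollars

E[X | Box Red] = (9 + 12 + 22 + 4)/4 = 47/4
E[X | Box Blue] = (11 + 4 + 14 + 16 + 19 + 10)/6 = 37/3
E[X] = (2/3)·47/4 + (1/3)·37/3 = 215/18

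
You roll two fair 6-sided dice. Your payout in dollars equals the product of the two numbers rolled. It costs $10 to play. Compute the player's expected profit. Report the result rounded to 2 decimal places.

$2.25

Distribution of the product of the two numbers rolled: 1 w.p. 1/36, 2 w.p. 1/18, 3 w.p. 1/18, 4 w.p. 1/12, 5 w.p. 1/18, 6 w.p. 1/9, …
E[payout] = (1/36)·1 + (1/18)·2 + (1/18)·3 + (1/12)·4 + (1/18)·5 + (1/9)·6 + (1/18)·8 + (1/36)·9 + (1/18)·10 + (1/9)·12 + (1/18)·15 + (1/36)·16 + (1/18)·18 + (1/18)·20 + (1/18)·24 + (1/36)·25 + (1/18)·30 + (1/36)·36 = 49/4
Expected profit = 49/4 − 10 = 9/4 ≈ $2.25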